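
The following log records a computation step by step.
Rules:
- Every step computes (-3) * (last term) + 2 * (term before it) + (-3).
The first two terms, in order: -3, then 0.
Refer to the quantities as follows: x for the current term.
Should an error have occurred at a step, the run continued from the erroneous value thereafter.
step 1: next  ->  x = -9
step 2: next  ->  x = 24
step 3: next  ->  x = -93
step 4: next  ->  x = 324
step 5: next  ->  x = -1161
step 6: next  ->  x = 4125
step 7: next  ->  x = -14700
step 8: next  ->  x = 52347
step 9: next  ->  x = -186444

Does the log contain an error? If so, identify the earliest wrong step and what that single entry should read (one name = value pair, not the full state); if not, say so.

step 6, x = 4128

Recomputing the run from the initial state:
step 1: x = -9
step 2: x = 24
step 3: x = -93
step 4: x = 324
step 5: x = -1161
step 6: x = 4128
step 7: x = -14709
step 8: x = 52380
step 9: x = -186561
The first disagreement with the log is at step 6, where the value should be x = 4128.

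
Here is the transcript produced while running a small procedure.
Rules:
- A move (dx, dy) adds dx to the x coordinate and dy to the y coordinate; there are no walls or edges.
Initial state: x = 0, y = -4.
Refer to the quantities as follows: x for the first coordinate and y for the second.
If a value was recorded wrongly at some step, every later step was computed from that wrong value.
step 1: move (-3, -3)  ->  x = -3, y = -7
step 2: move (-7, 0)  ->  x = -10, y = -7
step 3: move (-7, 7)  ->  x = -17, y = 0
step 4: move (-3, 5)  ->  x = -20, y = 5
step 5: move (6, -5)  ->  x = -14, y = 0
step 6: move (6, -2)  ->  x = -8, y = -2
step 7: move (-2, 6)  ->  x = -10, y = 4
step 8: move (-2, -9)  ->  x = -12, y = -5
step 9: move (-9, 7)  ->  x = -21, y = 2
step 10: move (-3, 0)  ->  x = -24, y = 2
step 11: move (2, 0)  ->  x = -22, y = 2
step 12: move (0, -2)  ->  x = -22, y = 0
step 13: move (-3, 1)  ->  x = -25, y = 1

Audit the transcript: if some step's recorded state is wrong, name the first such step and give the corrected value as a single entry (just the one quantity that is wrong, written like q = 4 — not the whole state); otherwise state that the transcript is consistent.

no error

Recomputing the run from the initial state:
step 1: x = -3, y = -7
step 2: x = -10, y = -7
step 3: x = -17, y = 0
step 4: x = -20, y = 5
step 5: x = -14, y = 0
step 6: x = -8, y = -2
step 7: x = -10, y = 4
step 8: x = -12, y = -5
step 9: x = -21, y = 2
step 10: x = -24, y = 2
step 11: x = -22, y = 2
step 12: x = -22, y = 0
step 13: x = -25, y = 1
This matches the transcript at every step.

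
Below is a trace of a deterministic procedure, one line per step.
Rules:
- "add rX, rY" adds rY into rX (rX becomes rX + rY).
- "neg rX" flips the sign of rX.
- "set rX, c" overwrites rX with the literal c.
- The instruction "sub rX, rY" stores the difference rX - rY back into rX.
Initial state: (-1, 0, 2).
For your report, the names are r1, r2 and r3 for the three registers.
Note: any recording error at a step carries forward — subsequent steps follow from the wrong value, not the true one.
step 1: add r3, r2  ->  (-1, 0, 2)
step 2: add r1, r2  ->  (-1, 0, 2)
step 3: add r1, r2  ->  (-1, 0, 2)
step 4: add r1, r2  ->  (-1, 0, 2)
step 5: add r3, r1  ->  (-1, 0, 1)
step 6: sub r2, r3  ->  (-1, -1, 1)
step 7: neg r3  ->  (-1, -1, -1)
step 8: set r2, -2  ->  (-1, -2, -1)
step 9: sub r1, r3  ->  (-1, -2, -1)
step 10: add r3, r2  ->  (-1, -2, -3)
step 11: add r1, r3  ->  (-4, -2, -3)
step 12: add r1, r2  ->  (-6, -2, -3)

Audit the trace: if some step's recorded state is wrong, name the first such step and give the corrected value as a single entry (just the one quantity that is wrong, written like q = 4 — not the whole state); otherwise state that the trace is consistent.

step 1: r3 = 2 + 0 = 2 -> no discrepancy
step 2: r1 = -1 + 0 = -1 -> exactly as logged
step 3: r1 = -1 + 0 = -1 -> confirmed correct
step 4: r1 = -1 + 0 = -1 -> checks out
step 5: r3 = 2 + -1 = 1 -> same as recorded
step 6: r2 = 0 - 1 = -1 -> verified
step 7: r3 = -(1) = -1 -> matches
step 8: r2 = -2 -> no discrepancy
step 9: r1 = -1 - -1 = 0 -> this is not what the trace shows
Conclusion: step 9 carries the first error; the entry should be r1 = 0.

step 9, r1 = 0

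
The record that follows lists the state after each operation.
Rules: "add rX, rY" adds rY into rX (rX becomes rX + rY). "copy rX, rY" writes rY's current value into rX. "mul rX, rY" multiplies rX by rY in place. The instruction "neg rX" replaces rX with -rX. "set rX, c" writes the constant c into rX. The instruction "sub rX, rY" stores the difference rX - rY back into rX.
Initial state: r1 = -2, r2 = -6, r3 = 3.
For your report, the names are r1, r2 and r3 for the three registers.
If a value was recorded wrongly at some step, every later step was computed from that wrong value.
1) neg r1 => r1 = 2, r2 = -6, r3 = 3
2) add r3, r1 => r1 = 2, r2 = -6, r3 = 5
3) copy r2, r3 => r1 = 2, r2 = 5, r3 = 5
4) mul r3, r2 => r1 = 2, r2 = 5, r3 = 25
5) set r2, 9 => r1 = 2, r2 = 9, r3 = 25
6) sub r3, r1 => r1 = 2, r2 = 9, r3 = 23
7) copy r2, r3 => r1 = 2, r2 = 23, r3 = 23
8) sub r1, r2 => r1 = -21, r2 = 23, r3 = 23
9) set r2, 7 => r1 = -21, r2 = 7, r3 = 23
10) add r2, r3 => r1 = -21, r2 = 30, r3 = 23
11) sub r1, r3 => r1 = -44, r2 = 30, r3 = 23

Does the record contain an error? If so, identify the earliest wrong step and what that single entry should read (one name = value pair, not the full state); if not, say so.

no error

step 1: r1 = -(-2) = 2 -> exactly as logged
step 2: r3 = 3 + 2 = 5 -> verified
step 3: r2 = 5 -> confirmed correct
step 4: r3 = 5 * 5 = 25 -> consistent with the record
step 5: r2 = 9 -> consistent with the record
step 6: r3 = 25 - 2 = 23 -> in agreement
step 7: r2 = 23 -> no discrepancy
step 8: r1 = 2 - 23 = -21 -> checks out
step 9: r2 = 7 -> verified
step 10: r2 = 7 + 23 = 30 -> matches
step 11: r1 = -21 - 23 = -44 -> in agreement
All steps check out; nothing to correct.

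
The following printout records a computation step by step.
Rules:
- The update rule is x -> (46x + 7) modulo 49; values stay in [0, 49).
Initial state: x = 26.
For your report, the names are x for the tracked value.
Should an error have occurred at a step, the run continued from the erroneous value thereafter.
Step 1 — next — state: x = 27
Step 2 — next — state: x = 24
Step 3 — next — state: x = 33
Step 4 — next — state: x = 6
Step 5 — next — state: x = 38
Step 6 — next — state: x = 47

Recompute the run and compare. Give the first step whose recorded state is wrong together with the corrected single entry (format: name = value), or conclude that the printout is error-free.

step 6, x = 40

Step 1: x = (46*26 + 7) mod 49 = 27 — consistent with the printout.
Step 2: x = (46*27 + 7) mod 49 = 24 — verified.
Step 3: x = (46*24 + 7) mod 49 = 33 — in agreement.
Step 4: x = (46*33 + 7) mod 49 = 6 — checks out.
Step 5: x = (46*6 + 7) mod 49 = 38 — no discrepancy.
Step 6: x = (46*38 + 7) mod 49 = 40 — this is not what the printout shows.
The earliest wrong entry is at step 6: it should read x = 40.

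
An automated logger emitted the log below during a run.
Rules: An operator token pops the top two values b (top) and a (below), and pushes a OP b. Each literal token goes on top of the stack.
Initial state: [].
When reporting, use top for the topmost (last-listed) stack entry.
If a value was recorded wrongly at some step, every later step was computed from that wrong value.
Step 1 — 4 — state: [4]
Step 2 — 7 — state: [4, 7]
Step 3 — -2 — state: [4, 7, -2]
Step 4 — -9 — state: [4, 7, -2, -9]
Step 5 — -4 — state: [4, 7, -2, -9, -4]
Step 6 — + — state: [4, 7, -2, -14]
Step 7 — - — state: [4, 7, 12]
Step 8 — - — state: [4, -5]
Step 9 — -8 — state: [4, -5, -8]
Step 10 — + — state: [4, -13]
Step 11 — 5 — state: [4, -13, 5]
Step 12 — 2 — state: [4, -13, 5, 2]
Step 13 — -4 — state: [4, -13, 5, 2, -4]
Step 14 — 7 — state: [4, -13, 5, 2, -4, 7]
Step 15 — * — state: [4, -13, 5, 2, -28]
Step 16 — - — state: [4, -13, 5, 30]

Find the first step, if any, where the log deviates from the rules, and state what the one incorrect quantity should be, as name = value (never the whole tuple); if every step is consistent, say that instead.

step 6, top = -13

1. push 4: top = 4 (in agreement)
2. push 7: top = 7 (matches)
3. push -2: top = -2 (in agreement)
4. push -9: top = -9 (exactly as logged)
5. push -4: top = -4 (matches)
6. -9 + -4 = -13 (the log has a different value)
The earliest wrong entry is at step 6: it should read top = -13.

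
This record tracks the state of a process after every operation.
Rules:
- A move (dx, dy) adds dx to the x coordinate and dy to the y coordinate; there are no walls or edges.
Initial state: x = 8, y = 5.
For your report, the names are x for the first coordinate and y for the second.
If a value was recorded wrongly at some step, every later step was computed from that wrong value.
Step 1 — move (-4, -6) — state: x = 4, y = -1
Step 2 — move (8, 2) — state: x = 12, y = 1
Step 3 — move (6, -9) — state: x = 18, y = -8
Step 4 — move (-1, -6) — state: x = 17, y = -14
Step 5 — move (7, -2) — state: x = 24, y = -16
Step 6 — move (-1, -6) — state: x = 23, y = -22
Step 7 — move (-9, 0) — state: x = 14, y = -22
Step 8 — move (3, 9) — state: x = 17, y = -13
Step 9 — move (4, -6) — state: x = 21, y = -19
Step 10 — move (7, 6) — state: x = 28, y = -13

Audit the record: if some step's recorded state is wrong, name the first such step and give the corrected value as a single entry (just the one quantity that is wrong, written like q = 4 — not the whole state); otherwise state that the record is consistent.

no error

1. x = 8 + (-4) = 4, y = 5 + (-6) = -1 (verified)
2. x = 4 + (8) = 12, y = -1 + (2) = 1 (agrees with the record)
3. x = 12 + (6) = 18, y = 1 + (-9) = -8 (agrees with the record)
4. x = 18 + (-1) = 17, y = -8 + (-6) = -14 (matches)
5. x = 17 + (7) = 24, y = -14 + (-2) = -16 (consistent with the record)
6. x = 24 + (-1) = 23, y = -16 + (-6) = -22 (no discrepancy)
7. x = 23 + (-9) = 14, y = -22 + (0) = -22 (in agreement)
8. x = 14 + (3) = 17, y = -22 + (9) = -13 (agrees with the record)
9. x = 17 + (4) = 21, y = -13 + (-6) = -19 (matches)
10. x = 21 + (7) = 28, y = -19 + (6) = -13 (same as recorded)
The whole run recomputes cleanly — no discrepancies.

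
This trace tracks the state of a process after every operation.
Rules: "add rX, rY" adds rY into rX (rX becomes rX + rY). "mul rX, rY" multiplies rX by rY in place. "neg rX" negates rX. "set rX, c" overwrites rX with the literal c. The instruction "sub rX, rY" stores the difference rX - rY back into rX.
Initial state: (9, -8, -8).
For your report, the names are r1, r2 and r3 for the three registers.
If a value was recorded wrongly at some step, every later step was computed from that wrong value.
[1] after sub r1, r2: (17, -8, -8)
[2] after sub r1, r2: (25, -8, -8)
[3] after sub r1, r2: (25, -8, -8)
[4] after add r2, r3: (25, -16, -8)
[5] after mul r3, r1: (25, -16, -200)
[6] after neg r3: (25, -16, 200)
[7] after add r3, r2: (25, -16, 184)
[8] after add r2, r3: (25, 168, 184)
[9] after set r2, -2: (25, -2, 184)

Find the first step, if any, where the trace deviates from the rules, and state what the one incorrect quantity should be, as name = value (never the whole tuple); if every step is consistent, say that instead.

step 3, r1 = 33

Recomputing the run from the initial state:
step 1: r1 = 17, r2 = -8, r3 = -8
step 2: r1 = 25, r2 = -8, r3 = -8
step 3: r1 = 33, r2 = -8, r3 = -8
step 4: r1 = 33, r2 = -16, r3 = -8
step 5: r1 = 33, r2 = -16, r3 = -264
step 6: r1 = 33, r2 = -16, r3 = 264
step 7: r1 = 33, r2 = -16, r3 = 248
step 8: r1 = 33, r2 = 232, r3 = 248
step 9: r1 = 33, r2 = -2, r3 = 248
The first disagreement with the trace is at step 3, where the value should be r1 = 33.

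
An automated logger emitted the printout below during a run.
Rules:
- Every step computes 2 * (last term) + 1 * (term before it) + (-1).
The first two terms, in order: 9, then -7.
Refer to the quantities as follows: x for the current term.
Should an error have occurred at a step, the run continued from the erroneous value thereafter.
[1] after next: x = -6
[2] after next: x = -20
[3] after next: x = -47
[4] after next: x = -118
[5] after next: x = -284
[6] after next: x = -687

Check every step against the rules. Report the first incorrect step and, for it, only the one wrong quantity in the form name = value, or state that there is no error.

step 4, x = -115

Recomputing the run from the initial state:
step 1: x = -6
step 2: x = -20
step 3: x = -47
step 4: x = -115
step 5: x = -278
step 6: x = -672
The first disagreement with the printout is at step 4, where the value should be x = -115.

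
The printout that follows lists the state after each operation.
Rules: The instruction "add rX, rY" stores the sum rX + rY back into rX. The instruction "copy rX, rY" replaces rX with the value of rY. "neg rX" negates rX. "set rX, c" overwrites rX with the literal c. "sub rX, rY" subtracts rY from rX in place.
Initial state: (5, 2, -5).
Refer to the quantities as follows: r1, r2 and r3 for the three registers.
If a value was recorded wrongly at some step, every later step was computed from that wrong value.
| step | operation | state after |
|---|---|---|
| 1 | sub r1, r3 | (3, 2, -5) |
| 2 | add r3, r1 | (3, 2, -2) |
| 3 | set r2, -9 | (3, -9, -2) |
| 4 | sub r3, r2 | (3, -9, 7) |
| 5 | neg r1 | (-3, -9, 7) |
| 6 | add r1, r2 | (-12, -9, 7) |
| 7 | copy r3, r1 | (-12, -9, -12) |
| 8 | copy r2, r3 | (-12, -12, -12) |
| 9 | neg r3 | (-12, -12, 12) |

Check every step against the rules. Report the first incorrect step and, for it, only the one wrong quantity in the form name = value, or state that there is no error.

step 1, r1 = 10

step 1: r1 = 5 - -5 = 10 -> not what was recorded
The earliest wrong entry is at step 1: it should read r1 = 10.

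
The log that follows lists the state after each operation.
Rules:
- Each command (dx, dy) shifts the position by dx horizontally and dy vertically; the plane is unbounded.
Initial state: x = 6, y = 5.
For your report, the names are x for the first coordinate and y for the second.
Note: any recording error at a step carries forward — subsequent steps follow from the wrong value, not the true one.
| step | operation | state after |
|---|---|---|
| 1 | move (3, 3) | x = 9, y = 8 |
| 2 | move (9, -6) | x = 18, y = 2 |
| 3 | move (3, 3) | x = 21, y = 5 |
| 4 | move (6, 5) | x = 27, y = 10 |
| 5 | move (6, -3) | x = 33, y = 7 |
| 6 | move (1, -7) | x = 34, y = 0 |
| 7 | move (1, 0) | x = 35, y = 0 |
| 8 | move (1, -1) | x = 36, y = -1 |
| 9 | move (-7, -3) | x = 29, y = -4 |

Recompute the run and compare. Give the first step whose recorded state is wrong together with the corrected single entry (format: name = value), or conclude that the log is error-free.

no error

Recomputing the run from the initial state:
step 1: x = 9, y = 8
step 2: x = 18, y = 2
step 3: x = 21, y = 5
step 4: x = 27, y = 10
step 5: x = 33, y = 7
step 6: x = 34, y = 0
step 7: x = 35, y = 0
step 8: x = 36, y = -1
step 9: x = 29, y = -4
This matches the log at every step.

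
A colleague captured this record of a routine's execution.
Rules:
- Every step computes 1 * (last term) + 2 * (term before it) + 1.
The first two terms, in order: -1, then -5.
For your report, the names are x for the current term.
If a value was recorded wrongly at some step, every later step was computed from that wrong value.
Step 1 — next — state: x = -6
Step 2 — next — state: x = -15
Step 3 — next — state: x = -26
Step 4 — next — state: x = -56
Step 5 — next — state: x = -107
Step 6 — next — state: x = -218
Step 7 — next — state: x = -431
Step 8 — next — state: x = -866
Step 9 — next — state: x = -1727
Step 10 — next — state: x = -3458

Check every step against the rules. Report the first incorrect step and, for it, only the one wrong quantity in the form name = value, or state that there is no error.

step 1: x = 1*(-5) + (2)*(-1) + (1) = -6 -> consistent with the record
step 2: x = 1*(-6) + (2)*(-5) + (1) = -15 -> in agreement
step 3: x = 1*(-15) + (2)*(-6) + (1) = -26 -> no discrepancy
step 4: x = 1*(-26) + (2)*(-15) + (1) = -55 -> the record disagrees here
Step 4 is the first one off; corrected, x = -55.

step 4, x = -55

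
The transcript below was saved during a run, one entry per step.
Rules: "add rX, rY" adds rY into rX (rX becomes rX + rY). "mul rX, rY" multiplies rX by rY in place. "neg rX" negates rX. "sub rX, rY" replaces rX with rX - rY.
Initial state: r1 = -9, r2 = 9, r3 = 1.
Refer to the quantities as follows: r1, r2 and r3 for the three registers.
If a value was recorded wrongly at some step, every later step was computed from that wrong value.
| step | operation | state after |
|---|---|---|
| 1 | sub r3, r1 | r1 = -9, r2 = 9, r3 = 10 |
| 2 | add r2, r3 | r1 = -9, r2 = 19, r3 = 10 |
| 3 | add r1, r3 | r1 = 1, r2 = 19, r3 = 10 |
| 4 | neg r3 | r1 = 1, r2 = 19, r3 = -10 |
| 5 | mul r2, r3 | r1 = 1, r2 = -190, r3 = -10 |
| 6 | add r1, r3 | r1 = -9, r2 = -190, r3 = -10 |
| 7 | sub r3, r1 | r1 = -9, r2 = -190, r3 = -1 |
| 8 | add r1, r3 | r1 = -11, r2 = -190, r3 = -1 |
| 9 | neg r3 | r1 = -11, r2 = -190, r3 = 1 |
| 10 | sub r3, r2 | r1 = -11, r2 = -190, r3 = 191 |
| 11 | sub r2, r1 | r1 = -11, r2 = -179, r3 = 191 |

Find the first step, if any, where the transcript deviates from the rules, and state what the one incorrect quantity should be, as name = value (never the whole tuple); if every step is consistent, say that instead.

step 8, r1 = -10

1. r3 = 1 - -9 = 10 (in agreement)
2. r2 = 9 + 10 = 19 (consistent with the transcript)
3. r1 = -9 + 10 = 1 (agrees with the transcript)
4. r3 = -(10) = -10 (confirmed correct)
5. r2 = 19 * -10 = -190 (same as recorded)
6. r1 = 1 + -10 = -9 (checks out)
7. r3 = -10 - -9 = -1 (verified)
8. r1 = -9 + -1 = -10 (the entry is off here)
That makes step 8 the first incorrect line — r1 = -10 is what it should show.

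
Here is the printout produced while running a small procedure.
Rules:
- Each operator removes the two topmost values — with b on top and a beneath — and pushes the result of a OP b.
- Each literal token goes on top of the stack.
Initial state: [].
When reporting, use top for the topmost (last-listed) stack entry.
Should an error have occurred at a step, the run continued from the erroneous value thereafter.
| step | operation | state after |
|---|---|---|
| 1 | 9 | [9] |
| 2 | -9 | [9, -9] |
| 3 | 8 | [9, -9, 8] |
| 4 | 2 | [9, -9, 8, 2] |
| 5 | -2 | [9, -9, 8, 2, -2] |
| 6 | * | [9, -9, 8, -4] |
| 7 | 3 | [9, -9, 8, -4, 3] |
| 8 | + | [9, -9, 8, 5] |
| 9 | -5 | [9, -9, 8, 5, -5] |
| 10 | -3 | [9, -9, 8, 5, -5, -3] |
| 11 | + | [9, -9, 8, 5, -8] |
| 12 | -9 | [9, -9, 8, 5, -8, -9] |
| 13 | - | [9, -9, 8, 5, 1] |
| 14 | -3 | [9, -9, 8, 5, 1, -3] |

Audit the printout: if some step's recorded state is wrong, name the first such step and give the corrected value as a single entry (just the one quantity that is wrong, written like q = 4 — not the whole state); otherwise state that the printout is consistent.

step 1: push 9: top = 9 -> in agreement
step 2: push -9: top = -9 -> checks out
step 3: push 8: top = 8 -> in agreement
step 4: push 2: top = 2 -> matches
step 5: push -2: top = -2 -> confirmed correct
step 6: 2 * -2 = -4 -> consistent with the printout
step 7: push 3: top = 3 -> consistent with the printout
step 8: -4 + 3 = -1 -> a discrepancy with the printout
So the first discrepancy is step 8, where the right value is top = -1.

step 8, top = -1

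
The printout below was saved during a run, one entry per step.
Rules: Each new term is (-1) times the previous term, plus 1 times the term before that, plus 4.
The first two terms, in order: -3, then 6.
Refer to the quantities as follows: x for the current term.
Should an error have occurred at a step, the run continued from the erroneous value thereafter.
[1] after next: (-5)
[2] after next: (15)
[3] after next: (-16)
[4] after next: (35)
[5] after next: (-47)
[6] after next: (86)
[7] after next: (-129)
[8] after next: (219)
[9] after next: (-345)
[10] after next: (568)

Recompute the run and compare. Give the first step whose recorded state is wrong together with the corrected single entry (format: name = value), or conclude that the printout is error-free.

step 9, x = -344

Recomputing the run from the initial state:
step 1: x = -5
step 2: x = 15
step 3: x = -16
step 4: x = 35
step 5: x = -47
step 6: x = 86
step 7: x = -129
step 8: x = 219
step 9: x = -344
step 10: x = 567
The first disagreement with the printout is at step 9, where the value should be x = -344.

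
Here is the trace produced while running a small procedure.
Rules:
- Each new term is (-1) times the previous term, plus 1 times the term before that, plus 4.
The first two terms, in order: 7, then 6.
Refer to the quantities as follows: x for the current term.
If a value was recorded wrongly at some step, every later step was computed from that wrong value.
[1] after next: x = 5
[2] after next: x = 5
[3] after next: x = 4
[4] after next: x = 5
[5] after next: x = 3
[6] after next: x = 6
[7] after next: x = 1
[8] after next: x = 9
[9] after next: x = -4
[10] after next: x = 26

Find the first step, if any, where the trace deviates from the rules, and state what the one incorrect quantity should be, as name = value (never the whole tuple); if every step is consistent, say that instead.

step 10, x = 17

Recomputing the run from the initial state:
step 1: x = 5
step 2: x = 5
step 3: x = 4
step 4: x = 5
step 5: x = 3
step 6: x = 6
step 7: x = 1
step 8: x = 9
step 9: x = -4
step 10: x = 17
The first disagreement with the trace is at step 10, where the value should be x = 17.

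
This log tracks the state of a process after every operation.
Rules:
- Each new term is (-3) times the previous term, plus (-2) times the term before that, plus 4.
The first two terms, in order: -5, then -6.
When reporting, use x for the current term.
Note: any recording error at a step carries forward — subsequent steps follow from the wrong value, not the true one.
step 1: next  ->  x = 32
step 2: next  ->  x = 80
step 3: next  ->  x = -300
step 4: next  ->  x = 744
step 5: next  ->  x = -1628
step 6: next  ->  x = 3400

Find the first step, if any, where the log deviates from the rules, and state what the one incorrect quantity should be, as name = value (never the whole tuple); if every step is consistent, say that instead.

Step 1: x = -3*(-6) + (-2)*(-5) + (4) = 32 — consistent with the log.
Step 2: x = -3*(32) + (-2)*(-6) + (4) = -80 — first mismatch against the log.
First deviation found at step 2; the corrected entry is x = -80.

step 2, x = -80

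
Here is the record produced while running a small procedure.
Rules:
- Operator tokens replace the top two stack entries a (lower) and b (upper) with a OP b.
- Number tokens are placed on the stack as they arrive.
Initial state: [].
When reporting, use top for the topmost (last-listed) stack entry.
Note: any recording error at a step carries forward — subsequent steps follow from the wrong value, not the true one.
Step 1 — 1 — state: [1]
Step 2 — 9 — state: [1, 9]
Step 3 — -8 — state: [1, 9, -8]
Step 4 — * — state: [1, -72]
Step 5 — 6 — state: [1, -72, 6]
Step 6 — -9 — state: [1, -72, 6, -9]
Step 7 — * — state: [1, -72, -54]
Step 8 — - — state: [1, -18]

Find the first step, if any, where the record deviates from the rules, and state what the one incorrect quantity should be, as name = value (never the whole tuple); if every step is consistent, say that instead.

no error

step 1: push 1: top = 1 -> consistent with the record
step 2: push 9: top = 9 -> verified
step 3: push -8: top = -8 -> consistent with the record
step 4: 9 * -8 = -72 -> consistent with the record
step 5: push 6: top = 6 -> in agreement
step 6: push -9: top = -9 -> same as recorded
step 7: 6 * -9 = -54 -> exactly as logged
step 8: -72 - -54 = -18 -> agrees with the record
Each recorded entry agrees with the recomputation.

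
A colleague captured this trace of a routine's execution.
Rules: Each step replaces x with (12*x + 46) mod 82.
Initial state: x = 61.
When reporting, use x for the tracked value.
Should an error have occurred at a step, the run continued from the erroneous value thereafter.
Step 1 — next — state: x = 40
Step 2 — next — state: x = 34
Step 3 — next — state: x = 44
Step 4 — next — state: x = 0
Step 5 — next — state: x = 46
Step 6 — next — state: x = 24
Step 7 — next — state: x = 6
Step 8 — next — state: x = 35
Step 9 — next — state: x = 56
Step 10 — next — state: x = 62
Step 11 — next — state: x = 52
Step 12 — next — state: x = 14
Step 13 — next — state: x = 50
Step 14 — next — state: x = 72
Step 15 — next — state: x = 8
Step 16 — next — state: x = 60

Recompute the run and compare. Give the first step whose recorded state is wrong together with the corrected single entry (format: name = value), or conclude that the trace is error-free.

step 1: x = (12*61 + 46) mod 82 = 40 -> consistent with the trace
step 2: x = (12*40 + 46) mod 82 = 34 -> verified
step 3: x = (12*34 + 46) mod 82 = 44 -> same as recorded
step 4: x = (12*44 + 46) mod 82 = 0 -> consistent with the trace
step 5: x = (12*0 + 46) mod 82 = 46 -> in agreement
step 6: x = (12*46 + 46) mod 82 = 24 -> in agreement
step 7: x = (12*24 + 46) mod 82 = 6 -> consistent with the trace
step 8: x = (12*6 + 46) mod 82 = 36 -> not what was recorded
First incorrect step: 8; the correct value is x = 36.

step 8, x = 36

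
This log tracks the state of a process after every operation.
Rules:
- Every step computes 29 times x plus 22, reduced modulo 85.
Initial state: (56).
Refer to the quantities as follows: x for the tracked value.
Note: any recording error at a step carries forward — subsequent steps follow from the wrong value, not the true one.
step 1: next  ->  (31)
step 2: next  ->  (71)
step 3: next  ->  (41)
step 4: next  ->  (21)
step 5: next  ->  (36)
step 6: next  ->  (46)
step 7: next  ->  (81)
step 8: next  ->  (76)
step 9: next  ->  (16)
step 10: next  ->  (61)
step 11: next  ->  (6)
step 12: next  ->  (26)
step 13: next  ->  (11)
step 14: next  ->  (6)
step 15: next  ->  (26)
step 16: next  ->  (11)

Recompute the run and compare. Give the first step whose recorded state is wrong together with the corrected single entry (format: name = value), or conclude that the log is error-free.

step 1: x = (29*56 + 22) mod 85 = 31 -> agrees with the log
step 2: x = (29*31 + 22) mod 85 = 71 -> verified
step 3: x = (29*71 + 22) mod 85 = 41 -> in agreement
step 4: x = (29*41 + 22) mod 85 = 21 -> verified
step 5: x = (29*21 + 22) mod 85 = 36 -> in agreement
step 6: x = (29*36 + 22) mod 85 = 46 -> checks out
step 7: x = (29*46 + 22) mod 85 = 81 -> same as recorded
step 8: x = (29*81 + 22) mod 85 = 76 -> in agreement
step 9: x = (29*76 + 22) mod 85 = 16 -> no discrepancy
step 10: x = (29*16 + 22) mod 85 = 61 -> same as recorded
step 11: x = (29*61 + 22) mod 85 = 6 -> confirmed correct
step 12: x = (29*6 + 22) mod 85 = 26 -> consistent with the log
step 13: x = (29*26 + 22) mod 85 = 11 -> verified
step 14: x = (29*11 + 22) mod 85 = 1 -> a discrepancy with the log
The audit stops at step 14: the recorded entry is wrong and should be x = 1.

step 14, x = 1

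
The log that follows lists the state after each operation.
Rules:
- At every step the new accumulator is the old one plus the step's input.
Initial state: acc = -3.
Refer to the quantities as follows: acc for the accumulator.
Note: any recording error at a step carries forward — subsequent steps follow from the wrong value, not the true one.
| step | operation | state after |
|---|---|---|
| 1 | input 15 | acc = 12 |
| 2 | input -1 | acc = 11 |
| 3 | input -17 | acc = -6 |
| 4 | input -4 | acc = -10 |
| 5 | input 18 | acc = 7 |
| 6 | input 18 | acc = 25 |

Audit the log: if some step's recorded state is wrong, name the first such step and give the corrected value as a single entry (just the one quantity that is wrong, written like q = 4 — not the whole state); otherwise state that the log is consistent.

Recomputing the run from the initial state:
step 1: acc = 12
step 2: acc = 11
step 3: acc = -6
step 4: acc = -10
step 5: acc = 8
step 6: acc = 26
The first disagreement with the log is at step 5, where the value should be acc = 8.

step 5, acc = 8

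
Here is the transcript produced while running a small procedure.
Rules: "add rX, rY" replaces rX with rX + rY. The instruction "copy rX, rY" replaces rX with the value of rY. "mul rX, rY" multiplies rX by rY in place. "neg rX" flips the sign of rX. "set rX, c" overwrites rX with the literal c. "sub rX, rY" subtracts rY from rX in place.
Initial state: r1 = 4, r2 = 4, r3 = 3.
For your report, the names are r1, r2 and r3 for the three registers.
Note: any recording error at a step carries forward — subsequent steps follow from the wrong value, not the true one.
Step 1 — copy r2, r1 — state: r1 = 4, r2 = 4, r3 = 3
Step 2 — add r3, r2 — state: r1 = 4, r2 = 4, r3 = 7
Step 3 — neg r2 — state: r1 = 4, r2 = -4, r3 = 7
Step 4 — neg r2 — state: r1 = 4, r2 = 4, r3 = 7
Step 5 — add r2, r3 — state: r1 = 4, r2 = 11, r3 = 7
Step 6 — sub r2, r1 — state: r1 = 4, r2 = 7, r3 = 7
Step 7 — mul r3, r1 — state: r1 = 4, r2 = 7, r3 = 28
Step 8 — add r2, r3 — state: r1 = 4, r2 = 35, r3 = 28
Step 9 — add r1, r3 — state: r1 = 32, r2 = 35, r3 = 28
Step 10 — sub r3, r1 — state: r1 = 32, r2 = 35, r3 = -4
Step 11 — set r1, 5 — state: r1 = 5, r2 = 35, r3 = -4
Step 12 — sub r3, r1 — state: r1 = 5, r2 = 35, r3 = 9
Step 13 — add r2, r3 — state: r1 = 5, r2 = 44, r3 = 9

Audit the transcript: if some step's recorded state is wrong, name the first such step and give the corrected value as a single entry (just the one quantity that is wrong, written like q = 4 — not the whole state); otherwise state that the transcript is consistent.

step 12, r3 = -9

Step 1: r2 = 4 — matches.
Step 2: r3 = 3 + 4 = 7 — consistent with the transcript.
Step 3: r2 = -(4) = -4 — agrees with the transcript.
Step 4: r2 = -(-4) = 4 — in agreement.
Step 5: r2 = 4 + 7 = 11 — agrees with the transcript.
Step 6: r2 = 11 - 4 = 7 — matches.
Step 7: r3 = 7 * 4 = 28 — no discrepancy.
Step 8: r2 = 7 + 28 = 35 — in agreement.
Step 9: r1 = 4 + 28 = 32 — in agreement.
Step 10: r3 = 28 - 32 = -4 — consistent with the transcript.
Step 11: r1 = 5 — confirmed correct.
Step 12: r3 = -4 - 5 = -9 — a discrepancy with the transcript.
So the first discrepancy is step 12, where the right value is r3 = -9.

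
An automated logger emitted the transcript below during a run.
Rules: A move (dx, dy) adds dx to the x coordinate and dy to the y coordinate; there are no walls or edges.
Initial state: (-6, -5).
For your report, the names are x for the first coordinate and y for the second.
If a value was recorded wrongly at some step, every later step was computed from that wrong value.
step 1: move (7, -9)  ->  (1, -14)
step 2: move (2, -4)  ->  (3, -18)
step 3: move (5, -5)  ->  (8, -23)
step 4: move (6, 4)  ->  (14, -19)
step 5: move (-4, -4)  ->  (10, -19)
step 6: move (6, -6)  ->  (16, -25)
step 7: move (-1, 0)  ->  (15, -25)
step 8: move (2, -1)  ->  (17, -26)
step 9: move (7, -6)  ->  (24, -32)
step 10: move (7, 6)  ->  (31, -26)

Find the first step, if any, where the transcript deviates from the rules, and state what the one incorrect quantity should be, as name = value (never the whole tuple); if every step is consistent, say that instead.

1. x = -6 + (7) = 1, y = -5 + (-9) = -14 (exactly as logged)
2. x = 1 + (2) = 3, y = -14 + (-4) = -18 (no discrepancy)
3. x = 3 + (5) = 8, y = -18 + (-5) = -23 (no discrepancy)
4. x = 8 + (6) = 14, y = -23 + (4) = -19 (confirmed correct)
5. x = 14 + (-4) = 10, y = -19 + (-4) = -23 (this is not what the transcript shows)
That makes step 5 the first incorrect line — y = -23 is what it should show.

step 5, y = -23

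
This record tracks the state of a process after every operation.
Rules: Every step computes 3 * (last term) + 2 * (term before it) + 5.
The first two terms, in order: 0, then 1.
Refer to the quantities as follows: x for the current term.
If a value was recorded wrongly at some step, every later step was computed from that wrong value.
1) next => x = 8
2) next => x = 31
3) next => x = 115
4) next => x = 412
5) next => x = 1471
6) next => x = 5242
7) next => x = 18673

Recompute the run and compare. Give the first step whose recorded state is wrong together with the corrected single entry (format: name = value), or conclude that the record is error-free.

Recomputing the run from the initial state:
step 1: x = 8
step 2: x = 31
step 3: x = 114
step 4: x = 409
step 5: x = 1460
step 6: x = 5203
step 7: x = 18534
The first disagreement with the record is at step 3, where the value should be x = 114.

step 3, x = 114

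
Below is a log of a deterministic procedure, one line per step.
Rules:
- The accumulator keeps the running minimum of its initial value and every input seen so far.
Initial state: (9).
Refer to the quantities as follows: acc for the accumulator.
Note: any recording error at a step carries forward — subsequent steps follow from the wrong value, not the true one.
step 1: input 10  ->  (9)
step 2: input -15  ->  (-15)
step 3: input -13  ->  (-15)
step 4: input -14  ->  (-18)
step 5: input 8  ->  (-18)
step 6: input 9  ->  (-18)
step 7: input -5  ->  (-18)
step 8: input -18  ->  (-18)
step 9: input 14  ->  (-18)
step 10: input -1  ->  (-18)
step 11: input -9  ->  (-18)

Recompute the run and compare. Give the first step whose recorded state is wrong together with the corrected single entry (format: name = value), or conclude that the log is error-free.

1. acc = min(9, 10) = 9 (confirmed correct)
2. acc = min(9, -15) = -15 (verified)
3. acc = min(-15, -13) = -15 (verified)
4. acc = min(-15, -14) = -15 (not what was recorded)
Conclusion: step 4 carries the first error; the entry should be acc = -15.

step 4, acc = -15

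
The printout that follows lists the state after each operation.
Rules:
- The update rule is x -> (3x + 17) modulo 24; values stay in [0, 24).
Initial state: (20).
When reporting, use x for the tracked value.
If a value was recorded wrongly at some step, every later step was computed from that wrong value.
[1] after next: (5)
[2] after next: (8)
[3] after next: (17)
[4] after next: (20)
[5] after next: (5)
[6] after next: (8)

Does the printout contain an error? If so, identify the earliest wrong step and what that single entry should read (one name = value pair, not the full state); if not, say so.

Step 1: x = (3*20 + 17) mod 24 = 5 — in agreement.
Step 2: x = (3*5 + 17) mod 24 = 8 — checks out.
Step 3: x = (3*8 + 17) mod 24 = 17 — consistent with the printout.
Step 4: x = (3*17 + 17) mod 24 = 20 — confirmed correct.
Step 5: x = (3*20 + 17) mod 24 = 5 — same as recorded.
Step 6: x = (3*5 + 17) mod 24 = 8 — in agreement.
No step deviates from the rules.

no error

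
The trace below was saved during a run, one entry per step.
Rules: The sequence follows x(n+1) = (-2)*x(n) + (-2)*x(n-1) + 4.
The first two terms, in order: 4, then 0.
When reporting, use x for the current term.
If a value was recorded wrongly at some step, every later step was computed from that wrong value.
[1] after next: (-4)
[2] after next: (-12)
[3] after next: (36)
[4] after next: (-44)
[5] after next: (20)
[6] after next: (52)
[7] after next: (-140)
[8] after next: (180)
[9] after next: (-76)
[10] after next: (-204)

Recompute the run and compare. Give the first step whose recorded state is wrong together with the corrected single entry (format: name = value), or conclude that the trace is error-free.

Recomputing the run from the initial state:
step 1: x = -4
step 2: x = 12
step 3: x = -12
step 4: x = 4
step 5: x = 20
step 6: x = -44
step 7: x = 52
step 8: x = -12
step 9: x = -76
step 10: x = 180
The first disagreement with the trace is at step 2, where the value should be x = 12.

step 2, x = 12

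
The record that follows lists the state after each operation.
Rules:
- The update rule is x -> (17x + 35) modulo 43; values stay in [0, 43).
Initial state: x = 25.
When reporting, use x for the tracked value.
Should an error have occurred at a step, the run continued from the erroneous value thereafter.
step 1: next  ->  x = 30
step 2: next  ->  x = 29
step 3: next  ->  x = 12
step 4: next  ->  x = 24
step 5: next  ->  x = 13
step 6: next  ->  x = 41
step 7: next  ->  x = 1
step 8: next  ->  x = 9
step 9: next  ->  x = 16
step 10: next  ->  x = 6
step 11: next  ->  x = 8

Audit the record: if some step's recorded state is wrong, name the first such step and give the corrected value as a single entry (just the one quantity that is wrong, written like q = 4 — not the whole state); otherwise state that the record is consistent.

no error

step 1: x = (17*25 + 35) mod 43 = 30 -> agrees with the record
step 2: x = (17*30 + 35) mod 43 = 29 -> agrees with the record
step 3: x = (17*29 + 35) mod 43 = 12 -> confirmed correct
step 4: x = (17*12 + 35) mod 43 = 24 -> in agreement
step 5: x = (17*24 + 35) mod 43 = 13 -> consistent with the record
step 6: x = (17*13 + 35) mod 43 = 41 -> in agreement
step 7: x = (17*41 + 35) mod 43 = 1 -> matches
step 8: x = (17*1 + 35) mod 43 = 9 -> verified
step 9: x = (17*9 + 35) mod 43 = 16 -> agrees with the record
step 10: x = (17*16 + 35) mod 43 = 6 -> consistent with the record
step 11: x = (17*6 + 35) mod 43 = 8 -> matches
All steps check out; nothing to correct.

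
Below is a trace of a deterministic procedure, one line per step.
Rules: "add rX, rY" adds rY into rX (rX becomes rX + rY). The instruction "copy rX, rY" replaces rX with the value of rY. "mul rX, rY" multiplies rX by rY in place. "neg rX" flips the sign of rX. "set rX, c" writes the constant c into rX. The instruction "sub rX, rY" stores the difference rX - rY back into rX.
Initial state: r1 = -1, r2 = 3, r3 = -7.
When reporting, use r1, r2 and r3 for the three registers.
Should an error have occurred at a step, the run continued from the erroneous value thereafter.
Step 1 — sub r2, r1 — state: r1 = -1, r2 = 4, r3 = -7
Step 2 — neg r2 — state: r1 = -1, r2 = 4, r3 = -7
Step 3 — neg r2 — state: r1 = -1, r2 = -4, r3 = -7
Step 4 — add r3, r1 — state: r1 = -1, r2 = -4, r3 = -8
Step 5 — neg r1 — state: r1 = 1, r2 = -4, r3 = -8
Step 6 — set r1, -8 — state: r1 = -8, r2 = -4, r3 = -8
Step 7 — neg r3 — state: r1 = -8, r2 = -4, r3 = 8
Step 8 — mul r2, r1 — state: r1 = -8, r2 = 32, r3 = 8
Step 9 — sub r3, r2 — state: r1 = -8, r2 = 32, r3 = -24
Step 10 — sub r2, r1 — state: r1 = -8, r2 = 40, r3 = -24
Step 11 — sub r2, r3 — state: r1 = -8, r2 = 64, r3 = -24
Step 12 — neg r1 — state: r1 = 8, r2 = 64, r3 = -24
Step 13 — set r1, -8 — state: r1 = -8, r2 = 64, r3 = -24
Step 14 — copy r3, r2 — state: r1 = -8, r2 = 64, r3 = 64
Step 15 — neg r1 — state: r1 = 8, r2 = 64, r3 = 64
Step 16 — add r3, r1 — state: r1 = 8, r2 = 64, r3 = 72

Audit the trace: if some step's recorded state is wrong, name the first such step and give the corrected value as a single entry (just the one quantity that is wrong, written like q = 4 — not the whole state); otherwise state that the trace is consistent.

Step 1: r2 = 3 - -1 = 4 — verified.
Step 2: r2 = -(4) = -4 — the entry is off here.
Step 2 is the first one off; corrected, r2 = -4.

step 2, r2 = -4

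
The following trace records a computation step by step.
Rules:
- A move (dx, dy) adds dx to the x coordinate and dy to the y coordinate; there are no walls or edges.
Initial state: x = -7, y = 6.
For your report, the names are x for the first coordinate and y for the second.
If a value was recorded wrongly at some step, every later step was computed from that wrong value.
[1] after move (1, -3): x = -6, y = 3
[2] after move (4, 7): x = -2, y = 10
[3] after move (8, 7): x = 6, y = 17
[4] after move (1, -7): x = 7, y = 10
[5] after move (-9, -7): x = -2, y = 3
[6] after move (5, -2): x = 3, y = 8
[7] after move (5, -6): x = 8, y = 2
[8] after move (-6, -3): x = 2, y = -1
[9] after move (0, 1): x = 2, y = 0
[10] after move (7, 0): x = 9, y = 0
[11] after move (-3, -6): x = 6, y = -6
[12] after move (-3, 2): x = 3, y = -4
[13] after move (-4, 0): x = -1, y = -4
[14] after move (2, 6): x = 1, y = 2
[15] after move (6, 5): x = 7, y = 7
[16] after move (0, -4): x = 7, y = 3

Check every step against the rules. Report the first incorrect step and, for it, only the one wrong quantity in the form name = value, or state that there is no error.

step 6, y = 1

step 1: x = -7 + (1) = -6, y = 6 + (-3) = 3 -> agrees with the trace
step 2: x = -6 + (4) = -2, y = 3 + (7) = 10 -> same as recorded
step 3: x = -2 + (8) = 6, y = 10 + (7) = 17 -> in agreement
step 4: x = 6 + (1) = 7, y = 17 + (-7) = 10 -> confirmed correct
step 5: x = 7 + (-9) = -2, y = 10 + (-7) = 3 -> matches
step 6: x = -2 + (5) = 3, y = 3 + (-2) = 1 -> not what was recorded
First deviation found at step 6; the corrected entry is y = 1.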